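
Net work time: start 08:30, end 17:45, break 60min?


8h 15m (495 minutes)

Total time = (17×60+45) - (8×60+30)
= 1065 - 510 = 555 min
Minus break: 555 - 60 = 495 min
= 8h 15m


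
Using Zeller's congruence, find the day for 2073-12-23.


Zeller's congruence:
q=23, m=12, k=73, j=20
h = (23 + ⌊13×13/5⌋ + 73 + ⌊73/4⌋ + ⌊20/4⌋ - 2×20) mod 7
= (23 + 33 + 73 + 18 + 5 - 40) mod 7
= 112 mod 7 = 0
h=0 → Saturday

Saturday


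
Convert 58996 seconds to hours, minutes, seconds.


16h 23m 16s

Hours: 58996 ÷ 3600 = 16 remainder 1396
Minutes: 1396 ÷ 60 = 23 remainder 16
Seconds: 16


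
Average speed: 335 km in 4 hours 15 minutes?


Distance: 335 km
Time: 4h 15m = 255 min = 255/60 = 17/4 hours
Speed = 335 ÷ (17/4) = 335 × 4 / 17 = 1340/17 ≈ 78.8 km/h

78.8 km/h


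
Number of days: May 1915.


31 days

Month: May (month 5)
May has 31 days


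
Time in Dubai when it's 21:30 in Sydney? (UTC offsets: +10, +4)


15:30

Time difference = UTC+4 - UTC+10 = -6 hours
New hour = (21 -6) mod 24
= 15 mod 24 = 15
Minutes unchanged → 15:30


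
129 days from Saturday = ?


Start: Saturday (index 5)
(5 + 129) mod 7
= 134 mod 7
= 1
Index 1 → Tuesday

Tuesday


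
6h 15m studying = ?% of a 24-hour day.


26.0%

Time: 375 minutes
Day: 1440 minutes
Percentage = (375/1440) × 100 ≈ 26.0%


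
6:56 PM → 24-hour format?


18:56

Input: 6:56 PM
PM: 6 + 12 = 18


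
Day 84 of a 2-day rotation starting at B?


Shifts: A, B
Start: B (index 1)
Day 84: (1 + 84 - 1) mod 2
= 84 mod 2
= 0
Index 0 → shift A

Shift A


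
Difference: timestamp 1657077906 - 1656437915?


639991 seconds (177.8 hours / 7.41 days)

Difference = 1657077906 - 1656437915 = 639991 seconds
In hours: 639991 / 3600 ≈ 177.8
In days: 639991 / 86400 ≈ 7.41


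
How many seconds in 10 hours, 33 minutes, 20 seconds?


Hours: 10 × 3600 = 36000
Minutes: 33 × 60 = 1980
Seconds: 20
Total = 36000 + 1980 + 20 = 38000

38000 seconds


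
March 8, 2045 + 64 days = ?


Start: March 8, 2045
Add 64 days
March 8 → April 1: 31 - 8 + 1 = 24 days (64 - 24 = 40 left)
April 1 → May 1: 30 - 1 + 1 = 30 days (40 - 30 = 10 left)
May 1 + 10 = May 11, 2045

May 11, 2045


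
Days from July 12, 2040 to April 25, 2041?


From July 12, 2040 to April 25, 2041
Rest of July 2040: 31 - 12 = 19
Full months: August 31, September 30, October 31, November 30, December 31, January 31, February 2041 28, March 31
Days into April 2041: 25
Total = 19 + 31 + 30 + 31 + 30 + 31 + 31 + 28 + 31 + 25 = 287 days

287 days


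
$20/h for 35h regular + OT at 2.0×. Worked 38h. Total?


Regular: 35h × $20 = $700.00
Overtime: 38 - 35 = 3h
OT pay: 3h × $20 × 2.0 = $120.00
Total = $700.00 + $120.00 = $820.00

$820.00


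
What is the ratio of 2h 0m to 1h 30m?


Duration 1: 120 minutes
Duration 2: 90 minutes
Ratio = 120:90
GCD = 30
Simplified = 4:3
As a decimal: 4/3 ≈ 1.33

4:3 (1.33)


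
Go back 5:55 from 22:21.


Start: 1341 minutes from midnight
Subtract: 355 minutes
Remaining: 1341 - 355 = 986
Hours: 16, Minutes: 26

16:26


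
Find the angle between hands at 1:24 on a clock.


102.0°

Hour hand = 1×30 + 24×0.5 = 42.0°
Minute hand = 24×6 = 144°
Difference = |42.0 - 144| = 102.0°


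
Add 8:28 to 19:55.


Start: 1195 minutes from midnight
Add: 508 minutes
Total: 1703 minutes
Hours: 1703 ÷ 60 = 28 remainder 23
28 ≥ 24 → 28 - 24 = 4 (next day)

04:23 (next day)


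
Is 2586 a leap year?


Rules: divisible by 4 AND (not by 100 OR by 400)
2586 ÷ 4 = 646 remainder 2 → not divisible by 4
Not divisible by 4 → not a leap year

No


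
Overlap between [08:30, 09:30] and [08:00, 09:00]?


30 minutes

Meeting A: 510-570 (in minutes from midnight)
Meeting B: 480-540
Overlap start = max(510, 480) = 510
Overlap end = min(570, 540) = 540
Overlap = max(0, 540 - 510) = 30 min


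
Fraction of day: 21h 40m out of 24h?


Total minutes: 21×60 + 40 = 1300
Day = 24×60 = 1440 minutes
Fraction = 1300/1440 ≈ 0.9028
As a percentage: 1300/1440 × 100 ≈ 90.28%

0.9028 (90.28%)


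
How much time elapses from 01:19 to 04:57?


3h 38m

End time in minutes: 4×60 + 57 = 297
Start time in minutes: 1×60 + 19 = 79
Difference = 297 - 79 = 218 minutes
= 3 hours 38 minutes


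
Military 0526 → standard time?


5:26 AM

Hour: 5
5 < 12 → AM


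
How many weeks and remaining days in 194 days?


Weeks: 194 ÷ 7 = 27 remainder 5

27 weeks 5 days


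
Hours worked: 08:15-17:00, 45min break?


Total time = (17×60+0) - (8×60+15)
= 1020 - 495 = 525 min
Minus break: 525 - 45 = 480 min
= 8h 0m

8h 0m (480 minutes)


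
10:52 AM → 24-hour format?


Input: 10:52 AM
AM hour stays: 10

10:52


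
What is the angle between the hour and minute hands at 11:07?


68.5°

Hour hand = 11×30 + 7×0.5 = 333.5°
Minute hand = 7×6 = 42°
Difference = |333.5 - 42| = 291.5°
Since > 180°: 360 - 291.5 = 68.5°


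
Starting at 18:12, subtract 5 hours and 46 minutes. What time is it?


12:26

Start: 1092 minutes from midnight
Subtract: 346 minutes
Remaining: 1092 - 346 = 746
Hours: 12, Minutes: 26


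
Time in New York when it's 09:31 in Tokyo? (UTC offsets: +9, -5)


19:31 (previous day)

Time difference = UTC-5 - UTC+9 = -14 hours
New hour = (9 -14) mod 24
= -5 mod 24 = 19
Minutes unchanged → 19:31; -5 < 0 → previous day


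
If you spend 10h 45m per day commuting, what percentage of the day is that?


44.8%

Time: 645 minutes
Day: 1440 minutes
Percentage = (645/1440) × 100 ≈ 44.8%


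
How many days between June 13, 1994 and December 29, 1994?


From June 13, 1994 to December 29, 1994
Rest of June 1994: 30 - 13 = 17
Full months: July 31, August 31, September 30, October 31, November 30
Days into December 1994: 29
Total = 17 + 31 + 31 + 30 + 31 + 30 + 29 = 199 days

199 days


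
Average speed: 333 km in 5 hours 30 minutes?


60.5 km/h

Distance: 333 km
Time: 5h 30m = 330 min = 330/60 = 11/2 hours
Speed = 333 ÷ (11/2) = 333 × 2 / 11 = 666/11 ≈ 60.5 km/h


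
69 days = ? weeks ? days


9 weeks 6 days

Weeks: 69 ÷ 7 = 9 remainder 6


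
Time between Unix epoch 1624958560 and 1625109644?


Difference = 1625109644 - 1624958560 = 151084 seconds
In hours: 151084 / 3600 ≈ 42.0
In days: 151084 / 86400 ≈ 1.75

151084 seconds (42.0 hours / 1.75 days)


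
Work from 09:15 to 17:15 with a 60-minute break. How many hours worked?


Total time = (17×60+15) - (9×60+15)
= 1035 - 555 = 480 min
Minus break: 480 - 60 = 420 min
= 7h 0m

7h 0m (420 minutes)


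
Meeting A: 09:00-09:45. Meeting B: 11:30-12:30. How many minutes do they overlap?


Meeting A: 540-585 (in minutes from midnight)
Meeting B: 690-750
Overlap start = max(540, 690) = 690
Overlap end = min(585, 750) = 585
Overlap = max(0, 585 - 690) = 0 min

0 minutes


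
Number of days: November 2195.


30 days

Month: November (month 11)
November has 30 days


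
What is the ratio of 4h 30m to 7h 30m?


Duration 1: 270 minutes
Duration 2: 450 minutes
Ratio = 270:450
GCD = 90
Simplified = 3:5
As a decimal: 3/5 = 0.60

3:5 (0.60)


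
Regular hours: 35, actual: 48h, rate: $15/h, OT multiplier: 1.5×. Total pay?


Regular: 35h × $15 = $525.00
Overtime: 48 - 35 = 13h
OT pay: 13h × $15 × 1.5 = $292.50
Total = $525.00 + $292.50 = $817.50

$817.50


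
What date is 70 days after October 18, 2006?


Start: October 18, 2006
Add 70 days
October 18 → November 1: 31 - 18 + 1 = 14 days (70 - 14 = 56 left)
November 1 → December 1: 30 - 1 + 1 = 30 days (56 - 30 = 26 left)
December 1 + 26 = December 27, 2006

December 27, 2006


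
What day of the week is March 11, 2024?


Zeller's congruence:
q=11, m=3, k=24, j=20
h = (11 + ⌊13×4/5⌋ + 24 + ⌊24/4⌋ + ⌊20/4⌋ - 2×20) mod 7
= (11 + 10 + 24 + 6 + 5 - 40) mod 7
= 16 mod 7 = 2
h=2 → Monday

Monday


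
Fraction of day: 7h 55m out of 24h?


0.3299 (32.99%)

Total minutes: 7×60 + 55 = 475
Day = 24×60 = 1440 minutes
Fraction = 475/1440 ≈ 0.3299
As a percentage: 475/1440 × 100 ≈ 32.99%


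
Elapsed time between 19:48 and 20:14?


End time in minutes: 20×60 + 14 = 1214
Start time in minutes: 19×60 + 48 = 1188
Difference = 1214 - 1188 = 26 minutes
= 0 hours 26 minutes

0h 26m


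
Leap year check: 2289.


Rules: divisible by 4 AND (not by 100 OR by 400)
2289 ÷ 4 = 572 remainder 1 → not divisible by 4
Not divisible by 4 → not a leap year

No


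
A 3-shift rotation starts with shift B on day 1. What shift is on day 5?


Shifts: A, B, C
Start: B (index 1)
Day 5: (1 + 5 - 1) mod 3
= 5 mod 3
= 2
Index 2 → shift C

Shift C


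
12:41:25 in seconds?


45685 seconds

Hours: 12 × 3600 = 43200
Minutes: 41 × 60 = 2460
Seconds: 25
Total = 43200 + 2460 + 25 = 45685


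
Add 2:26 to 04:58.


Start: 298 minutes from midnight
Add: 146 minutes
Total: 444 minutes
Hours: 444 ÷ 60 = 7 remainder 24

07:24


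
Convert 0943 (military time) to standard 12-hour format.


9:43 AM

Hour: 9
9 < 12 → AM


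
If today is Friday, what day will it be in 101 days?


Monday

Start: Friday (index 4)
(4 + 101) mod 7
= 105 mod 7
= 0
Index 0 → Monday


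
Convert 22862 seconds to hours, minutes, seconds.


Hours: 22862 ÷ 3600 = 6 remainder 1262
Minutes: 1262 ÷ 60 = 21 remainder 2
Seconds: 2

6h 21m 2s


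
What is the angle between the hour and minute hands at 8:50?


Hour hand = 8×30 + 50×0.5 = 265.0°
Minute hand = 50×6 = 300°
Difference = |265.0 - 300| = 35.0°

35.0°


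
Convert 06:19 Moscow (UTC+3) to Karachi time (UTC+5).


08:19

Time difference = UTC+5 - UTC+3 = +2 hours
New hour = (6 + 2) mod 24
= 8 mod 24 = 8
Minutes unchanged → 08:19


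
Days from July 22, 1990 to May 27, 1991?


From July 22, 1990 to May 27, 1991
Rest of July 1990: 31 - 22 = 9
Full months: August 31, September 30, October 31, November 30, December 31, January 31, February 1991 28, March 31, April 30
Days into May 1991: 27
Total = 9 + 31 + 30 + 31 + 30 + 31 + 31 + 28 + 31 + 30 + 27 = 309 days

309 days


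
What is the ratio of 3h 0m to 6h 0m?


1:2 (0.50)

Duration 1: 180 minutes
Duration 2: 360 minutes
Ratio = 180:360
GCD = 180
Simplified = 1:2
As a decimal: 1/2 = 0.50


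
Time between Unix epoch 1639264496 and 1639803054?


538558 seconds (149.6 hours / 6.23 days)

Difference = 1639803054 - 1639264496 = 538558 seconds
In hours: 538558 / 3600 ≈ 149.6
In days: 538558 / 86400 ≈ 6.23


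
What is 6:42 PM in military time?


Input: 6:42 PM
PM: 6 + 12 = 18

18:42


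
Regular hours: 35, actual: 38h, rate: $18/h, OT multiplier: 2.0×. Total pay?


$738.00

Regular: 35h × $18 = $630.00
Overtime: 38 - 35 = 3h
OT pay: 3h × $18 × 2.0 = $108.00
Total = $630.00 + $108.00 = $738.00


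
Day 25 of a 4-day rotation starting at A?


Shift A

Shifts: A, B, C, D
Start: A (index 0)
Day 25: (0 + 25 - 1) mod 4
= 24 mod 4
= 0
Index 0 → shift A


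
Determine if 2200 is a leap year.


Rules: divisible by 4 AND (not by 100 OR by 400)
2200 ÷ 4 = 550 exactly → divisible by 4
2200 ÷ 100 = 22 exactly → divisible by 100
2200 ÷ 400 = 5 remainder 200 → not divisible by 400
Divisible by 100 but not by 400 → not a leap year

No


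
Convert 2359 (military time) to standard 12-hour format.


11:59 PM

Hour: 23
23 - 12 = 11 → PM


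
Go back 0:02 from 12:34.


12:32

Start: 754 minutes from midnight
Subtract: 2 minutes
Remaining: 754 - 2 = 752
Hours: 12, Minutes: 32


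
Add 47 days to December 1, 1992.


January 17, 1993

Start: December 1, 1992
Add 47 days
December 1 → January 1: 31 - 1 + 1 = 31 days (47 - 31 = 16 left)
January 1 + 16 = January 17, 1993


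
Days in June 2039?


30 days

Month: June (month 6)
June has 30 days


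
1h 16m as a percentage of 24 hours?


0.0528 (5.28%)

Total minutes: 1×60 + 16 = 76
Day = 24×60 = 1440 minutes
Fraction = 76/1440 ≈ 0.0528
As a percentage: 76/1440 × 100 ≈ 5.28%


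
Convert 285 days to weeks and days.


40 weeks 5 days

Weeks: 285 ÷ 7 = 40 remainder 5


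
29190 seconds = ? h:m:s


8h 6m 30s

Hours: 29190 ÷ 3600 = 8 remainder 390
Minutes: 390 ÷ 60 = 6 remainder 30
Seconds: 30


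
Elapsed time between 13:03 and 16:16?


End time in minutes: 16×60 + 16 = 976
Start time in minutes: 13×60 + 3 = 783
Difference = 976 - 783 = 193 minutes
= 3 hours 13 minutes

3h 13m


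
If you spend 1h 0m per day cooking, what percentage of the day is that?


Time: 60 minutes
Day: 1440 minutes
Percentage = (60/1440) × 100 ≈ 4.2%

4.2%


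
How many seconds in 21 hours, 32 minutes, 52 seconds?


Hours: 21 × 3600 = 75600
Minutes: 32 × 60 = 1920
Seconds: 52
Total = 75600 + 1920 + 52 = 77572

77572 seconds


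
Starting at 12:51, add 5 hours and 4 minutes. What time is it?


17:55

Start: 771 minutes from midnight
Add: 304 minutes
Total: 1075 minutes
Hours: 1075 ÷ 60 = 17 remainder 55


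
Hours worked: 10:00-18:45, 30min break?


8h 15m (495 minutes)

Total time = (18×60+45) - (10×60+0)
= 1125 - 600 = 525 min
Minus break: 525 - 30 = 495 min
= 8h 15m


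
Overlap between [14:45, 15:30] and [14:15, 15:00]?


15 minutes

Meeting A: 885-930 (in minutes from midnight)
Meeting B: 855-900
Overlap start = max(885, 855) = 885
Overlap end = min(930, 900) = 900
Overlap = max(0, 900 - 885) = 15 min


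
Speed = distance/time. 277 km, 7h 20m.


Distance: 277 km
Time: 7h 20m = 440 min = 440/60 = 22/3 hours
Speed = 277 ÷ (22/3) = 277 × 3 / 22 = 831/22 ≈ 37.8 km/h

37.8 km/h


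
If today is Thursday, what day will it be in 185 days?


Start: Thursday (index 3)
(3 + 185) mod 7
= 188 mod 7
= 6
Index 6 → Sunday

Sunday


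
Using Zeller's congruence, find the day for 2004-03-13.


Saturday

Zeller's congruence:
q=13, m=3, k=4, j=20
h = (13 + ⌊13×4/5⌋ + 4 + ⌊4/4⌋ + ⌊20/4⌋ - 2×20) mod 7
= (13 + 10 + 4 + 1 + 5 - 40) mod 7
= -7 mod 7 = 0
h=0 → Saturday


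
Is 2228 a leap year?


Rules: divisible by 4 AND (not by 100 OR by 400)
2228 ÷ 4 = 557 exactly → divisible by 4
2228 ÷ 100 = 22 remainder 28 → not divisible by 100
Divisible by 4 but not by 100 → leap year

Yes


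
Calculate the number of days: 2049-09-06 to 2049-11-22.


77 days

From September 6, 2049 to November 22, 2049
Rest of September 2049: 30 - 6 = 24
Full months: October 31
Days into November 2049: 22
Total = 24 + 31 + 22 = 77 days


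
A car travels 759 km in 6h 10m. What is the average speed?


123.1 km/h

Distance: 759 km
Time: 6h 10m = 370 min = 370/60 = 37/6 hours
Speed = 759 ÷ (37/6) = 759 × 6 / 37 = 4554/37 ≈ 123.1 km/h


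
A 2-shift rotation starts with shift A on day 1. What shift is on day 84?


Shift B

Shifts: A, B
Start: A (index 0)
Day 84: (0 + 84 - 1) mod 2
= 83 mod 2
= 1
Index 1 → shift B


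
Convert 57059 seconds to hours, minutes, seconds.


15h 50m 59s

Hours: 57059 ÷ 3600 = 15 remainder 3059
Minutes: 3059 ÷ 60 = 50 remainder 59
Seconds: 59


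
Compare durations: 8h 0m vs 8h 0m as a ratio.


Duration 1: 480 minutes
Duration 2: 480 minutes
Ratio = 480:480
GCD = 480
Simplified = 1:1
As a decimal: 1/1 = 1.00

1:1 (1.00)


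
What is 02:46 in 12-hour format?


Hour: 2
2 < 12 → AM

2:46 AM


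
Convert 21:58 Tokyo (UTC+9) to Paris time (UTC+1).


Time difference = UTC+1 - UTC+9 = -8 hours
New hour = (21 -8) mod 24
= 13 mod 24 = 13
Minutes unchanged → 13:58

13:58


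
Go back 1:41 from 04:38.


02:57

Start: 278 minutes from midnight
Subtract: 101 minutes
Remaining: 278 - 101 = 177
Hours: 2, Minutes: 57


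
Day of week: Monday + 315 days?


Start: Monday (index 0)
(0 + 315) mod 7
= 315 mod 7
= 0
Index 0 → Monday

Monday


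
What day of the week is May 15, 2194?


Zeller's congruence:
q=15, m=5, k=94, j=21
h = (15 + ⌊13×6/5⌋ + 94 + ⌊94/4⌋ + ⌊21/4⌋ - 2×21) mod 7
= (15 + 15 + 94 + 23 + 5 - 42) mod 7
= 110 mod 7 = 5
h=5 → Thursday

Thursday


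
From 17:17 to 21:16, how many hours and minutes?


End time in minutes: 21×60 + 16 = 1276
Start time in minutes: 17×60 + 17 = 1037
Difference = 1276 - 1037 = 239 minutes
= 3 hours 59 minutes

3h 59m


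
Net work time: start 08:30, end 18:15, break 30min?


Total time = (18×60+15) - (8×60+30)
= 1095 - 510 = 585 min
Minus break: 585 - 30 = 555 min
= 9h 15m

9h 15m (555 minutes)


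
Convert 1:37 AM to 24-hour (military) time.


01:37

Input: 1:37 AM
AM hour stays: 1


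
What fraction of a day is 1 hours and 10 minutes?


Total minutes: 1×60 + 10 = 70
Day = 24×60 = 1440 minutes
Fraction = 70/1440 ≈ 0.0486
As a percentage: 70/1440 × 100 ≈ 4.86%

0.0486 (4.86%)


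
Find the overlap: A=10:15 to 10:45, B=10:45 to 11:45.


Meeting A: 615-645 (in minutes from midnight)
Meeting B: 645-705
Overlap start = max(615, 645) = 645
Overlap end = min(645, 705) = 645
Overlap = max(0, 645 - 645) = 0 min

0 minutes


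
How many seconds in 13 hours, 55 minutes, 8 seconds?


50108 seconds

Hours: 13 × 3600 = 46800
Minutes: 55 × 60 = 3300
Seconds: 8
Total = 46800 + 3300 + 8 = 50108


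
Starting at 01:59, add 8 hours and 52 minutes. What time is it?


Start: 119 minutes from midnight
Add: 532 minutes
Total: 651 minutes
Hours: 651 ÷ 60 = 10 remainder 51

10:51


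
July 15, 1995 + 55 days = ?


September 8, 1995

Start: July 15, 1995
Add 55 days
July 15 → August 1: 31 - 15 + 1 = 17 days (55 - 17 = 38 left)
August 1 → September 1: 31 - 1 + 1 = 31 days (38 - 31 = 7 left)
September 1 + 7 = September 8, 1995


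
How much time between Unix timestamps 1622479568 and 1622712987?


233419 seconds (64.8 hours / 2.70 days)

Difference = 1622712987 - 1622479568 = 233419 seconds
In hours: 233419 / 3600 ≈ 64.8
In days: 233419 / 86400 ≈ 2.70


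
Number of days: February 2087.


Month: February (month 2)
February: 28 or 29 (leap year)
2087 leap year? No

28 days


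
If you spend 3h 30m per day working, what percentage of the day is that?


Time: 210 minutes
Day: 1440 minutes
Percentage = (210/1440) × 100 ≈ 14.6%

14.6%


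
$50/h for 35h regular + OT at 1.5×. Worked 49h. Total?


Regular: 35h × $50 = $1750.00
Overtime: 49 - 35 = 14h
OT pay: 14h × $50 × 1.5 = $1050.00
Total = $1750.00 + $1050.00 = $2800.00

$2800.00


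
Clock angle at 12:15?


Hour hand (12 ≡ 0 on the dial): 0×30 + 15×0.5 = 7.5°
Minute hand = 15×6 = 90°
Difference = |7.5 - 90| = 82.5°

82.5°


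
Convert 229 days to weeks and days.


Weeks: 229 ÷ 7 = 32 remainder 5

32 weeks 5 days


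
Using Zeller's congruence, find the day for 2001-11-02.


Friday

Zeller's congruence:
q=2, m=11, k=1, j=20
h = (2 + ⌊13×12/5⌋ + 1 + ⌊1/4⌋ + ⌊20/4⌋ - 2×20) mod 7
= (2 + 31 + 1 + 0 + 5 - 40) mod 7
= -1 mod 7 = 6
h=6 → Friday


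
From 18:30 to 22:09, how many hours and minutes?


End time in minutes: 22×60 + 9 = 1329
Start time in minutes: 18×60 + 30 = 1110
Difference = 1329 - 1110 = 219 minutes
= 3 hours 39 minutes

3h 39m


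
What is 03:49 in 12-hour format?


3:49 AM

Hour: 3
3 < 12 → AM


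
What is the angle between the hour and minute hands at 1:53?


98.5°

Hour hand = 1×30 + 53×0.5 = 56.5°
Minute hand = 53×6 = 318°
Difference = |56.5 - 318| = 261.5°
Since > 180°: 360 - 261.5 = 98.5°


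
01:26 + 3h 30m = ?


04:56

Start: 86 minutes from midnight
Add: 210 minutes
Total: 296 minutes
Hours: 296 ÷ 60 = 4 remainder 56


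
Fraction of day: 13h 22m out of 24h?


0.5569 (55.69%)

Total minutes: 13×60 + 22 = 802
Day = 24×60 = 1440 minutes
Fraction = 802/1440 ≈ 0.5569
As a percentage: 802/1440 × 100 ≈ 55.69%


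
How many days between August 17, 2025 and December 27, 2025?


132 days

From August 17, 2025 to December 27, 2025
Rest of August 2025: 31 - 17 = 14
Full months: September 30, October 31, November 30
Days into December 2025: 27
Total = 14 + 30 + 31 + 30 + 27 = 132 days


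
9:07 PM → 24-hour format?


21:07

Input: 9:07 PM
PM: 9 + 12 = 21


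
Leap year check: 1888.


Yes

Rules: divisible by 4 AND (not by 100 OR by 400)
1888 ÷ 4 = 472 exactly → divisible by 4
1888 ÷ 100 = 18 remainder 88 → not divisible by 100
Divisible by 4 but not by 100 → leap year


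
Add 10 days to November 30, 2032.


Start: November 30, 2032
Add 10 days
November 30 → December 1: 30 - 30 + 1 = 1 days (10 - 1 = 9 left)
December 1 + 9 = December 10, 2032

December 10, 2032


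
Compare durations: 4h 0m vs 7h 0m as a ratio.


Duration 1: 240 minutes
Duration 2: 420 minutes
Ratio = 240:420
GCD = 60
Simplified = 4:7
As a decimal: 4/7 ≈ 0.57

4:7 (0.57)


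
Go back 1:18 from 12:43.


11:25

Start: 763 minutes from midnight
Subtract: 78 minutes
Remaining: 763 - 78 = 685
Hours: 11, Minutes: 25


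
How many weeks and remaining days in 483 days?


69 weeks 0 days

Weeks: 483 ÷ 7 = 69 remainder 0


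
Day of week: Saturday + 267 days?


Start: Saturday (index 5)
(5 + 267) mod 7
= 272 mod 7
= 6
Index 6 → Sunday

Sunday


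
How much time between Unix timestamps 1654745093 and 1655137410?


392317 seconds (109.0 hours / 4.54 days)

Difference = 1655137410 - 1654745093 = 392317 seconds
In hours: 392317 / 3600 ≈ 109.0
In days: 392317 / 86400 ≈ 4.54


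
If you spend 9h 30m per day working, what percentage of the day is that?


39.6%

Time: 570 minutes
Day: 1440 minutes
Percentage = (570/1440) × 100 ≈ 39.6%


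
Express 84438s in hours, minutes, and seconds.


23h 27m 18s

Hours: 84438 ÷ 3600 = 23 remainder 1638
Minutes: 1638 ÷ 60 = 27 remainder 18
Seconds: 18


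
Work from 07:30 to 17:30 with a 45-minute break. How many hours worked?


9h 15m (555 minutes)

Total time = (17×60+30) - (7×60+30)
= 1050 - 450 = 600 min
Minus break: 600 - 45 = 555 min
= 9h 15m


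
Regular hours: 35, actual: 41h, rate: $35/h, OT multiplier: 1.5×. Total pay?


$1540.00

Regular: 35h × $35 = $1225.00
Overtime: 41 - 35 = 6h
OT pay: 6h × $35 × 1.5 = $315.00
Total = $1225.00 + $315.00 = $1540.00


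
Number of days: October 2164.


31 days

Month: October (month 10)
October has 31 days


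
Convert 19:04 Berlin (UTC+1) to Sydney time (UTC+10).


04:04 (next day)

Time difference = UTC+10 - UTC+1 = +9 hours
New hour = (19 + 9) mod 24
= 28 mod 24 = 4
Minutes unchanged → 04:04; 28 ≥ 24 → next day


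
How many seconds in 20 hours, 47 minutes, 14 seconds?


Hours: 20 × 3600 = 72000
Minutes: 47 × 60 = 2820
Seconds: 14
Total = 72000 + 2820 + 14 = 74834

74834 seconds


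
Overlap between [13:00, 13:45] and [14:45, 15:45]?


0 minutes

Meeting A: 780-825 (in minutes from midnight)
Meeting B: 885-945
Overlap start = max(780, 885) = 885
Overlap end = min(825, 945) = 825
Overlap = max(0, 825 - 885) = 0 min


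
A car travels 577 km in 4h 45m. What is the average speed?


121.5 km/h

Distance: 577 km
Time: 4h 45m = 285 min = 285/60 = 19/4 hours
Speed = 577 ÷ (19/4) = 577 × 4 / 19 = 2308/19 ≈ 121.5 km/h


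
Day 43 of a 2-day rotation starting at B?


Shifts: A, B
Start: B (index 1)
Day 43: (1 + 43 - 1) mod 2
= 43 mod 2
= 1
Index 1 → shift B

Shift B


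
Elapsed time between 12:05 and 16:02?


3h 57m

End time in minutes: 16×60 + 2 = 962
Start time in minutes: 12×60 + 5 = 725
Difference = 962 - 725 = 237 minutes
= 3 hours 57 minutes


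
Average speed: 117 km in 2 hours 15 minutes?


Distance: 117 km
Time: 2h 15m = 135 min = 135/60 = 9/4 hours
Speed = 117 ÷ (9/4) = 117 × 4 / 9 = 468/9 = 52.0 km/h

52.0 km/h


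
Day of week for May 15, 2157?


Zeller's congruence:
q=15, m=5, k=57, j=21
h = (15 + ⌊13×6/5⌋ + 57 + ⌊57/4⌋ + ⌊21/4⌋ - 2×21) mod 7
= (15 + 15 + 57 + 14 + 5 - 42) mod 7
= 64 mod 7 = 1
h=1 → Sunday

Sunday


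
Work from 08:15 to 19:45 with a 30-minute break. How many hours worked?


11h 0m (660 minutes)

Total time = (19×60+45) - (8×60+15)
= 1185 - 495 = 690 min
Minus break: 690 - 30 = 660 min
= 11h 0m


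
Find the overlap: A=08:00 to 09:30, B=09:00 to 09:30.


30 minutes

Meeting A: 480-570 (in minutes from midnight)
Meeting B: 540-570
Overlap start = max(480, 540) = 540
Overlap end = min(570, 570) = 570
Overlap = max(0, 570 - 540) = 30 min


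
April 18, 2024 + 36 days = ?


May 24, 2024

Start: April 18, 2024
Add 36 days
April 18 → May 1: 30 - 18 + 1 = 13 days (36 - 13 = 23 left)
May 1 + 23 = May 24, 2024


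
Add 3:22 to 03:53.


Start: 233 minutes from midnight
Add: 202 minutes
Total: 435 minutes
Hours: 435 ÷ 60 = 7 remainder 15

07:15


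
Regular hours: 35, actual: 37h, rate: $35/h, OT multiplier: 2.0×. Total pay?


Regular: 35h × $35 = $1225.00
Overtime: 37 - 35 = 2h
OT pay: 2h × $35 × 2.0 = $140.00
Total = $1225.00 + $140.00 = $1365.00

$1365.00


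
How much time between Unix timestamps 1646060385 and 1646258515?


198130 seconds (55.0 hours / 2.29 days)

Difference = 1646258515 - 1646060385 = 198130 seconds
In hours: 198130 / 3600 ≈ 55.0
In days: 198130 / 86400 ≈ 2.29


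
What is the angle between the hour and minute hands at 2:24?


72.0°

Hour hand = 2×30 + 24×0.5 = 72.0°
Minute hand = 24×6 = 144°
Difference = |72.0 - 144| = 72.0°


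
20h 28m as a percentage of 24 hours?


Total minutes: 20×60 + 28 = 1228
Day = 24×60 = 1440 minutes
Fraction = 1228/1440 ≈ 0.8528
As a percentage: 1228/1440 × 100 ≈ 85.28%

0.8528 (85.28%)


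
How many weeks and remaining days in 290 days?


Weeks: 290 ÷ 7 = 41 remainder 3

41 weeks 3 days


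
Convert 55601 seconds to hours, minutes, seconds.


Hours: 55601 ÷ 3600 = 15 remainder 1601
Minutes: 1601 ÷ 60 = 26 remainder 41
Seconds: 41

15h 26m 41s


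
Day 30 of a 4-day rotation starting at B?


Shift C

Shifts: A, B, C, D
Start: B (index 1)
Day 30: (1 + 30 - 1) mod 4
= 30 mod 4
= 2
Index 2 → shift C


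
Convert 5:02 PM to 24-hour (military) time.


17:02

Input: 5:02 PM
PM: 5 + 12 = 17


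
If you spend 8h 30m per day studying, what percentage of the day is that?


Time: 510 minutes
Day: 1440 minutes
Percentage = (510/1440) × 100 ≈ 35.4%

35.4%


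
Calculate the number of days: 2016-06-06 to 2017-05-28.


From June 6, 2016 to May 28, 2017
Rest of June 2016: 30 - 6 = 24
Full months: July 31, August 31, September 30, October 31, November 30, December 31, January 31, February 2017 28, March 31, April 30
Days into May 2017: 28
Total = 24 + 31 + 31 + 30 + 31 + 30 + 31 + 31 + 28 + 31 + 30 + 28 = 356 days

356 days


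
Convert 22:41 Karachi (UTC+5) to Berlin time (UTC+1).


18:41

Time difference = UTC+1 - UTC+5 = -4 hours
New hour = (22 -4) mod 24
= 18 mod 24 = 18
Minutes unchanged → 18:41


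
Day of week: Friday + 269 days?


Monday

Start: Friday (index 4)
(4 + 269) mod 7
= 273 mod 7
= 0
Index 0 → Monday


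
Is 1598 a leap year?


Rules: divisible by 4 AND (not by 100 OR by 400)
1598 ÷ 4 = 399 remainder 2 → not divisible by 4
Not divisible by 4 → not a leap year

No


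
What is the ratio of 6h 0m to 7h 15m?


Duration 1: 360 minutes
Duration 2: 435 minutes
Ratio = 360:435
GCD = 15
Simplified = 24:29
As a decimal: 24/29 ≈ 0.83

24:29 (0.83)


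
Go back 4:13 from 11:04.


06:51

Start: 664 minutes from midnight
Subtract: 253 minutes
Remaining: 664 - 253 = 411
Hours: 6, Minutes: 51


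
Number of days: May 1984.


31 days

Month: May (month 5)
May has 31 days


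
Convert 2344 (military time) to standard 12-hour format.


Hour: 23
23 - 12 = 11 → PM

11:44 PM


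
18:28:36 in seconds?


Hours: 18 × 3600 = 64800
Minutes: 28 × 60 = 1680
Seconds: 36
Total = 64800 + 1680 + 36 = 66516

66516 seconds


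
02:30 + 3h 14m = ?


Start: 150 minutes from midnight
Add: 194 minutes
Total: 344 minutes
Hours: 344 ÷ 60 = 5 remainder 44

05:44


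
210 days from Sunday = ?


Start: Sunday (index 6)
(6 + 210) mod 7
= 216 mod 7
= 6
Index 6 → Sunday

Sunday


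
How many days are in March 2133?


31 days

Month: March (month 3)
March has 31 days


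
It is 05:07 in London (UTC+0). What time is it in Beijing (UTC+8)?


13:07

Time difference = UTC+8 - UTC+0 = +8 hours
New hour = (5 + 8) mod 24
= 13 mod 24 = 13
Minutes unchanged → 13:07


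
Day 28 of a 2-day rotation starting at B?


Shift A

Shifts: A, B
Start: B (index 1)
Day 28: (1 + 28 - 1) mod 2
= 28 mod 2
= 0
Index 0 → shift A


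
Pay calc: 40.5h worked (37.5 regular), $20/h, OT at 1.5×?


$840.00

Regular: 37.5h × $20 = $750.00
Overtime: 40.5 - 37.5 = 3.0h
OT pay: 3.0h × $20 × 1.5 = $90.00
Total = $750.00 + $90.00 = $840.00


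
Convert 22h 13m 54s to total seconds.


80034 seconds

Hours: 22 × 3600 = 79200
Minutes: 13 × 60 = 780
Seconds: 54
Total = 79200 + 780 + 54 = 80034


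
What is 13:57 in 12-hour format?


Hour: 13
13 - 12 = 1 → PM

1:57 PM


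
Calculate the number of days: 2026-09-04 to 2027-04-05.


From September 4, 2026 to April 5, 2027
Rest of September 2026: 30 - 4 = 26
Full months: October 31, November 30, December 31, January 31, February 2027 28, March 31
Days into April 2027: 5
Total = 26 + 31 + 30 + 31 + 31 + 28 + 31 + 5 = 213 days

213 days


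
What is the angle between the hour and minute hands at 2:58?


Hour hand = 2×30 + 58×0.5 = 89.0°
Minute hand = 58×6 = 348°
Difference = |89.0 - 348| = 259.0°
Since > 180°: 360 - 259.0 = 101.0°

101.0°


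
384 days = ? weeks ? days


54 weeks 6 days

Weeks: 384 ÷ 7 = 54 remainder 6


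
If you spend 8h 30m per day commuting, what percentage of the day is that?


Time: 510 minutes
Day: 1440 minutes
Percentage = (510/1440) × 100 ≈ 35.4%

35.4%


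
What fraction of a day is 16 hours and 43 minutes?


Total minutes: 16×60 + 43 = 1003
Day = 24×60 = 1440 minutes
Fraction = 1003/1440 ≈ 0.6965
As a percentage: 1003/1440 × 100 ≈ 69.65%

0.6965 (69.65%)


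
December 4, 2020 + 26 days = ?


Start: December 4, 2020
Add 26 days
December 4 + 26 = December 30, 2020

December 30, 2020


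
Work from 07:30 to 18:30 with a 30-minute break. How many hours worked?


10h 30m (630 minutes)

Total time = (18×60+30) - (7×60+30)
= 1110 - 450 = 660 min
Minus break: 660 - 30 = 630 min
= 10h 30m


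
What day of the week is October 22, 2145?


Friday

Zeller's congruence:
q=22, m=10, k=45, j=21
h = (22 + ⌊13×11/5⌋ + 45 + ⌊45/4⌋ + ⌊21/4⌋ - 2×21) mod 7
= (22 + 28 + 45 + 11 + 5 - 42) mod 7
= 69 mod 7 = 6
h=6 → Friday


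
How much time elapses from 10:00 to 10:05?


0h 5m

End time in minutes: 10×60 + 5 = 605
Start time in minutes: 10×60 + 0 = 600
Difference = 605 - 600 = 5 minutes
= 0 hours 5 minutes


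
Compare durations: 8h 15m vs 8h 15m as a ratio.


1:1 (1.00)

Duration 1: 495 minutes
Duration 2: 495 minutes
Ratio = 495:495
GCD = 495
Simplified = 1:1
As a decimal: 1/1 = 1.00


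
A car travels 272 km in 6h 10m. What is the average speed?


Distance: 272 km
Time: 6h 10m = 370 min = 370/60 = 37/6 hours
Speed = 272 ÷ (37/6) = 272 × 6 / 37 = 1632/37 ≈ 44.1 km/h

44.1 km/h


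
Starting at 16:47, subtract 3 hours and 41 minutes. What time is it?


Start: 1007 minutes from midnight
Subtract: 221 minutes
Remaining: 1007 - 221 = 786
Hours: 13, Minutes: 6

13:06


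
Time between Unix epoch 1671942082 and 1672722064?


Difference = 1672722064 - 1671942082 = 779982 seconds
In hours: 779982 / 3600 ≈ 216.7
In days: 779982 / 86400 ≈ 9.03

779982 seconds (216.7 hours / 9.03 days)


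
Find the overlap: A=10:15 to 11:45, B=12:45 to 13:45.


0 minutes

Meeting A: 615-705 (in minutes from midnight)
Meeting B: 765-825
Overlap start = max(615, 765) = 765
Overlap end = min(705, 825) = 705
Overlap = max(0, 705 - 765) = 0 min


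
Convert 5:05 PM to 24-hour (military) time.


Input: 5:05 PM
PM: 5 + 12 = 17

17:05


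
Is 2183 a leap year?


No

Rules: divisible by 4 AND (not by 100 OR by 400)
2183 ÷ 4 = 545 remainder 3 → not divisible by 4
Not divisible by 4 → not a leap year


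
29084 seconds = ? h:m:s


8h 4m 44s

Hours: 29084 ÷ 3600 = 8 remainder 284
Minutes: 284 ÷ 60 = 4 remainder 44
Seconds: 44


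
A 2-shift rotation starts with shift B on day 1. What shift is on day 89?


Shifts: A, B
Start: B (index 1)
Day 89: (1 + 89 - 1) mod 2
= 89 mod 2
= 1
Index 1 → shift B

Shift B


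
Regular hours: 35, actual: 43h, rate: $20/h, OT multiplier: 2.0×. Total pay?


$1020.00

Regular: 35h × $20 = $700.00
Overtime: 43 - 35 = 8h
OT pay: 8h × $20 × 2.0 = $320.00
Total = $700.00 + $320.00 = $1020.00


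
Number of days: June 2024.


Month: June (month 6)
June has 30 days

30 days


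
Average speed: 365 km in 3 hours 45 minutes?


97.3 km/h

Distance: 365 km
Time: 3h 45m = 225 min = 225/60 = 15/4 hours
Speed = 365 ÷ (15/4) = 365 × 4 / 15 = 1460/15 ≈ 97.3 km/h


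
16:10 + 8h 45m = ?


Start: 970 minutes from midnight
Add: 525 minutes
Total: 1495 minutes
Hours: 1495 ÷ 60 = 24 remainder 55
24 ≥ 24 → 24 - 24 = 0 (next day)

00:55 (next day)


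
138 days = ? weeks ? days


19 weeks 5 days

Weeks: 138 ÷ 7 = 19 remainder 5


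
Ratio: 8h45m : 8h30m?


35:34 (1.03)

Duration 1: 525 minutes
Duration 2: 510 minutes
Ratio = 525:510
GCD = 15
Simplified = 35:34
As a decimal: 35/34 ≈ 1.03


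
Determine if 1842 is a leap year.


No

Rules: divisible by 4 AND (not by 100 OR by 400)
1842 ÷ 4 = 460 remainder 2 → not divisible by 4
Not divisible by 4 → not a leap year


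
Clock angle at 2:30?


Hour hand = 2×30 + 30×0.5 = 75.0°
Minute hand = 30×6 = 180°
Difference = |75.0 - 180| = 105.0°

105.0°


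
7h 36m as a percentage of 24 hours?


0.3167 (31.67%)

Total minutes: 7×60 + 36 = 456
Day = 24×60 = 1440 minutes
Fraction = 456/1440 ≈ 0.3167
As a percentage: 456/1440 × 100 ≈ 31.67%


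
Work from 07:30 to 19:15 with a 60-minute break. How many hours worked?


10h 45m (645 minutes)

Total time = (19×60+15) - (7×60+30)
= 1155 - 450 = 705 min
Minus break: 705 - 60 = 645 min
= 10h 45m


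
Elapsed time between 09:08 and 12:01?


End time in minutes: 12×60 + 1 = 721
Start time in minutes: 9×60 + 8 = 548
Difference = 721 - 548 = 173 minutes
= 2 hours 53 minutes

2h 53m


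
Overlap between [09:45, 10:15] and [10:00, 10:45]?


Meeting A: 585-615 (in minutes from midnight)
Meeting B: 600-645
Overlap start = max(585, 600) = 600
Overlap end = min(615, 645) = 615
Overlap = max(0, 615 - 600) = 15 min

15 minutes


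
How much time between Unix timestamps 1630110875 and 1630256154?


Difference = 1630256154 - 1630110875 = 145279 seconds
In hours: 145279 / 3600 ≈ 40.4
In days: 145279 / 86400 ≈ 1.68

145279 seconds (40.4 hours / 1.68 days)


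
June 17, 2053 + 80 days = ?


September 5, 2053

Start: June 17, 2053
Add 80 days
June 17 → July 1: 30 - 17 + 1 = 14 days (80 - 14 = 66 left)
July 1 → August 1: 31 - 1 + 1 = 31 days (66 - 31 = 35 left)
August 1 → September 1: 31 - 1 + 1 = 31 days (35 - 31 = 4 left)
September 1 + 4 = September 5, 2053


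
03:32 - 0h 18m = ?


03:14

Start: 212 minutes from midnight
Subtract: 18 minutes
Remaining: 212 - 18 = 194
Hours: 3, Minutes: 14


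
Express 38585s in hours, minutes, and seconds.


10h 43m 5s

Hours: 38585 ÷ 3600 = 10 remainder 2585
Minutes: 2585 ÷ 60 = 43 remainder 5
Seconds: 5


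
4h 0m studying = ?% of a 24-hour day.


Time: 240 minutes
Day: 1440 minutes
Percentage = (240/1440) × 100 ≈ 16.7%

16.7%


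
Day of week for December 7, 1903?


Zeller's congruence:
q=7, m=12, k=3, j=19
h = (7 + ⌊13×13/5⌋ + 3 + ⌊3/4⌋ + ⌊19/4⌋ - 2×19) mod 7
= (7 + 33 + 3 + 0 + 4 - 38) mod 7
= 9 mod 7 = 2
h=2 → Monday

Monday


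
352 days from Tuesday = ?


Thursday

Start: Tuesday (index 1)
(1 + 352) mod 7
= 353 mod 7
= 3
Index 3 → Thursday


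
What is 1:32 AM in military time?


01:32

Input: 1:32 AM
AM hour stays: 1


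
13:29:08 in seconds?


48548 seconds

Hours: 13 × 3600 = 46800
Minutes: 29 × 60 = 1740
Seconds: 8
Total = 46800 + 1740 + 8 = 48548


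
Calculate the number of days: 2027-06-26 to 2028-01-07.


195 days

From June 26, 2027 to January 7, 2028
Rest of June 2027: 30 - 26 = 4
Full months: July 31, August 31, September 30, October 31, November 30, December 31
Days into January 2028: 7
Total = 4 + 31 + 31 + 30 + 31 + 30 + 31 + 7 = 195 days


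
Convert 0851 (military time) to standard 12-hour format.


Hour: 8
8 < 12 → AM

8:51 AM


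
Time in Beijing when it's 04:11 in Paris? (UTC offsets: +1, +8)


11:11

Time difference = UTC+8 - UTC+1 = +7 hours
New hour = (4 + 7) mod 24
= 11 mod 24 = 11
Minutes unchanged → 11:11


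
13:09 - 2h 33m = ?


10:36

Start: 789 minutes from midnight
Subtract: 153 minutes
Remaining: 789 - 153 = 636
Hours: 10, Minutes: 36


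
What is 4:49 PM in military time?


16:49

Input: 4:49 PM
PM: 4 + 12 = 16


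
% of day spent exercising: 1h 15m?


5.2%

Time: 75 minutes
Day: 1440 minutes
Percentage = (75/1440) × 100 ≈ 5.2%


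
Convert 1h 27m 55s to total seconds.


Hours: 1 × 3600 = 3600
Minutes: 27 × 60 = 1620
Seconds: 55
Total = 3600 + 1620 + 55 = 5275

5275 seconds


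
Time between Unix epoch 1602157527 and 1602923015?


765488 seconds (212.6 hours / 8.86 days)

Difference = 1602923015 - 1602157527 = 765488 seconds
In hours: 765488 / 3600 ≈ 212.6
In days: 765488 / 86400 ≈ 8.86


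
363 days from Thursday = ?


Start: Thursday (index 3)
(3 + 363) mod 7
= 366 mod 7
= 2
Index 2 → Wednesday

Wednesday


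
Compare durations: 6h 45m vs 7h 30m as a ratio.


9:10 (0.90)

Duration 1: 405 minutes
Duration 2: 450 minutes
Ratio = 405:450
GCD = 45
Simplified = 9:10
As a decimal: 9/10 = 0.90


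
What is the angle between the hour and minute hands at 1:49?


120.5°

Hour hand = 1×30 + 49×0.5 = 54.5°
Minute hand = 49×6 = 294°
Difference = |54.5 - 294| = 239.5°
Since > 180°: 360 - 239.5 = 120.5°


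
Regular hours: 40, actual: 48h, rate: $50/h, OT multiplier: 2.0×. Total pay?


Regular: 40h × $50 = $2000.00
Overtime: 48 - 40 = 8h
OT pay: 8h × $50 × 2.0 = $800.00
Total = $2000.00 + $800.00 = $2800.00

$2800.00


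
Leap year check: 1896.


Rules: divisible by 4 AND (not by 100 OR by 400)
1896 ÷ 4 = 474 exactly → divisible by 4
1896 ÷ 100 = 18 remainder 96 → not divisible by 100
Divisible by 4 but not by 100 → leap year

Yes


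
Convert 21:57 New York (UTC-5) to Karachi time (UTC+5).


Time difference = UTC+5 - UTC-5 = +10 hours
New hour = (21 + 10) mod 24
= 31 mod 24 = 7
Minutes unchanged → 07:57; 31 ≥ 24 → next day

07:57 (next day)


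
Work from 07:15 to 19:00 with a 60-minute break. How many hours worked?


10h 45m (645 minutes)

Total time = (19×60+0) - (7×60+15)
= 1140 - 435 = 705 min
Minus break: 705 - 60 = 645 min
= 10h 45m


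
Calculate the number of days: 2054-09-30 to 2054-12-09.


From September 30, 2054 to December 9, 2054
Rest of September 2054: 30 - 30 = 0
Full months: October 31, November 30
Days into December 2054: 9
Total = 0 + 31 + 30 + 9 = 70 days

70 days


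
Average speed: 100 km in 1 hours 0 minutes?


100.0 km/h

Distance: 100 km
Time: 1 hours
Speed = 100 / 1 = 100.0 km/h


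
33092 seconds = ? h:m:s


Hours: 33092 ÷ 3600 = 9 remainder 692
Minutes: 692 ÷ 60 = 11 remainder 32
Seconds: 32

9h 11m 32s


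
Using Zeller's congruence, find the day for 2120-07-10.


Wednesday

Zeller's congruence:
q=10, m=7, k=20, j=21
h = (10 + ⌊13×8/5⌋ + 20 + ⌊20/4⌋ + ⌊21/4⌋ - 2×21) mod 7
= (10 + 20 + 20 + 5 + 5 - 42) mod 7
= 18 mod 7 = 4
h=4 → Wednesday
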